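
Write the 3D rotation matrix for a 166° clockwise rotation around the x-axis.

Rotation matrix for clockwise 166° around x-axis:
A clockwise rotation by 166° is a counterclockwise rotation by -166°.
cos(-166°) = -0.9703, sin(-166°) = -0.2419
Result: [[1, 0, 0], [0, -0.9703, 0.2419], [0, -0.2419, -0.9703]]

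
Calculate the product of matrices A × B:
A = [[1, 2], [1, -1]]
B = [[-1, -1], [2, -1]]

Matrix multiplication:
C[0][0] = 1×-1 + 2×2 = 3
C[0][1] = 1×-1 + 2×-1 = -3
C[1][0] = 1×-1 + -1×2 = -3
C[1][1] = 1×-1 + -1×-1 = 0
Result: [[3, -3], [-3, 0]]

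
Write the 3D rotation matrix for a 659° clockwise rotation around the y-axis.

Rotation matrix for clockwise 659° around y-axis:
A clockwise rotation by 659° is a counterclockwise rotation by -659°.
cos(-659°) = 0.4848, sin(-659°) = 0.8746
Result: [[0.4848, 0, 0.8746], [0, 1, 0], [-0.8746, 0, 0.4848]]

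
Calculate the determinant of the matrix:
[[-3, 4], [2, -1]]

For a 2×2 matrix [[a, b], [c, d]], det = ad - bc
det = (-3)(-1) - (4)(2) = 3 - 8 = -5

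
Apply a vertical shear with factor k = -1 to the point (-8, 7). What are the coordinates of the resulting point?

Shear matrix for vertical shear with factor k = -1:
[[1, 0], [-1, 1]]
Result: (-8, 7) → (-8, 15)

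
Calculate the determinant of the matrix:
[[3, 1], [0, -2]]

For a 2×2 matrix [[a, b], [c, d]], det = ad - bc
det = (3)(-2) - (1)(0) = -6 - 0 = -6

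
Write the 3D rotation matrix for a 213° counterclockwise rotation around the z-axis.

Rotation matrix for counterclockwise 213° around z-axis:
cos(213°) = -0.8387, sin(213°) = -0.5446
Result: [[-0.8387, 0.5446, 0], [-0.5446, -0.8387, 0], [0, 0, 1]]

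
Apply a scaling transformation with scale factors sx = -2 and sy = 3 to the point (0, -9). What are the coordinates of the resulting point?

Scaling matrix:
[[-2, 0], [0, 3]]
Result: (0 × -2, -9 × 3) = (0, -27)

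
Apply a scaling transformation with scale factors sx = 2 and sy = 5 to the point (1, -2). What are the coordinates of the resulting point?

Scaling matrix:
[[2, 0], [0, 5]]
Result: (1 × 2, -2 × 5) = (2, -10)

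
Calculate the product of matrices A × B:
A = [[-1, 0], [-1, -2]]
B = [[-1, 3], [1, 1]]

Matrix multiplication:
C[0][0] = -1×-1 + 0×1 = 1
C[0][1] = -1×3 + 0×1 = -3
C[1][0] = -1×-1 + -2×1 = -1
C[1][1] = -1×3 + -2×1 = -5
Result: [[1, -3], [-1, -5]]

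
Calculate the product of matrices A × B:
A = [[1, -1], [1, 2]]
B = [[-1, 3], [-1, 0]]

Matrix multiplication:
C[0][0] = 1×-1 + -1×-1 = 0
C[0][1] = 1×3 + -1×0 = 3
C[1][0] = 1×-1 + 2×-1 = -3
C[1][1] = 1×3 + 2×0 = 3
Result: [[0, 3], [-3, 3]]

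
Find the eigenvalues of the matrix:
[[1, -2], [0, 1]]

Characteristic equation: det(A - λI) = 0
λ² - (trace)λ + (det) = 0
trace = 1 + 1 = 2, det = (1)(1) - (-2)(0) = 1
λ² - (2)λ + (1) = 0
λ = (2 ± √((2)² - 4·(1))) / 2 = (2 ± √0) / 2
Solving: λ = 1, 1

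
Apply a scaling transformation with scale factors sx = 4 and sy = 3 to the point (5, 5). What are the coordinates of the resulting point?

Scaling matrix:
[[4, 0], [0, 3]]
Result: (5 × 4, 5 × 3) = (20, 15)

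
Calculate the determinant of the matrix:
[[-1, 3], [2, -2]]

For a 2×2 matrix [[a, b], [c, d]], det = ad - bc
det = (-1)(-2) - (3)(2) = 2 - 6 = -4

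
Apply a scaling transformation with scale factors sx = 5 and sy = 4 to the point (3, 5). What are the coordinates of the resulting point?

Scaling matrix:
[[5, 0], [0, 4]]
Result: (3 × 5, 5 × 4) = (15, 20)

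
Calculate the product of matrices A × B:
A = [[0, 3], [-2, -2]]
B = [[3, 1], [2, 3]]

Matrix multiplication:
C[0][0] = 0×3 + 3×2 = 6
C[0][1] = 0×1 + 3×3 = 9
C[1][0] = -2×3 + -2×2 = -10
C[1][1] = -2×1 + -2×3 = -8
Result: [[6, 9], [-10, -8]]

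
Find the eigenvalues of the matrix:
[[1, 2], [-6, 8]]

Characteristic equation: det(A - λI) = 0
λ² - (trace)λ + (det) = 0
trace = 1 + 8 = 9, det = (1)(8) - (2)(-6) = 20
λ² - (9)λ + (20) = 0
λ = (9 ± √((9)² - 4·(20))) / 2 = (9 ± √1) / 2
Solving: λ = 4, 5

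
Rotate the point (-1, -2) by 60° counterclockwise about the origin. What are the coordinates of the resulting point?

Rotation matrix for 60°: [[cos 60°, -sin 60°], [sin 60°, cos 60°]] ≈ [[0.500000, -0.866025], [0.866025, 0.500000]]
[[0.500000, -0.866025], [0.866025, 0.500000]] × [-1, -2]ᵀ ≈ [1.2321, -1.8660]ᵀ
Result: (1.2321, -1.8660)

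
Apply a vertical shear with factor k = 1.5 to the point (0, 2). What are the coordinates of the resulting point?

Shear matrix for vertical shear with factor k = 1.5:
[[1, 0], [1.50, 1]]
Result: (0, 2) → (0, 2)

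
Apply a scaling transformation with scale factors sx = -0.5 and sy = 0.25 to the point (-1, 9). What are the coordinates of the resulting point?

Scaling matrix:
[[-0.50, 0], [0, 0.25]]
Result: (-1 × -0.5, 9 × 0.25) = (0.5, 2.25)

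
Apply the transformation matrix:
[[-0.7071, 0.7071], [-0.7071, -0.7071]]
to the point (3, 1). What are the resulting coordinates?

Matrix multiplication:
[[-0.7071, 0.7071], [-0.7071, -0.7071]] × [3, 1]ᵀ
= [(-0.7071)(3) + (0.7071)(1), (-0.7071)(3) + (-0.7071)(1)]ᵀ
= [-1.4142, -2.8284]ᵀ
Result: (-1.4142, -2.8284)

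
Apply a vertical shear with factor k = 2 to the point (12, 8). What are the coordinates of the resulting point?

Shear matrix for vertical shear with factor k = 2:
[[1, 0], [2, 1]]
Result: (12, 8) → (12, 32)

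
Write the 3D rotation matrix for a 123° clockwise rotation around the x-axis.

Rotation matrix for clockwise 123° around x-axis:
A clockwise rotation by 123° is a counterclockwise rotation by -123°.
cos(-123°) = -0.5446, sin(-123°) = -0.8387
Result: [[1, 0, 0], [0, -0.5446, 0.8387], [0, -0.8387, -0.5446]]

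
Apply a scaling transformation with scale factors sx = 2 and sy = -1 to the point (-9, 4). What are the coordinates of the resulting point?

Scaling matrix:
[[2, 0], [0, -1]]
Result: (-9 × 2, 4 × -1) = (-18, -4)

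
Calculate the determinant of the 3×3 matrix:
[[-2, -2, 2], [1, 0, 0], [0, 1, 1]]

Expansion along first row:
det = -2·det([[0,0],[1,1]]) - -2·det([[1,0],[0,1]]) + 2·det([[1,0],[0,1]])
    = -2·(0·1 - 0·1) - -2·(1·1 - 0·0) + 2·(1·1 - 0·0)
    = -2·0 - -2·1 + 2·1
    = 0 + 2 + 2 = 4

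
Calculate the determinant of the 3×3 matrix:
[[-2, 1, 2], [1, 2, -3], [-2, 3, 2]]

Expansion along first row:
det = -2·det([[2,-3],[3,2]]) - 1·det([[1,-3],[-2,2]]) + 2·det([[1,2],[-2,3]])
    = -2·(2·2 - -3·3) - 1·(1·2 - -3·-2) + 2·(1·3 - 2·-2)
    = -2·13 - 1·-4 + 2·7
    = -26 + 4 + 14 = -8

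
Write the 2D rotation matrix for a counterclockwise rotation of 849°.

Rotation matrix formula: [[cos θ, -sin θ], [sin θ, cos θ]]
For θ = 849°:
cos(849°) = -0.6293
sin(849°) = 0.7771
Result: [[-0.6293, -0.7771], [0.7771, -0.6293]]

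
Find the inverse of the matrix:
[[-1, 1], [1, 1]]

For [[a,b],[c,d]], inverse = (1/det)·[[d,-b],[-c,a]]
det = (-1)(1) - (1)(1) = -1 - 1 = -2
Inverse = (1/-2)·[[1, -1], [-1, -1]]
= [[-1/2, 1/2], [1/2, 1/2]]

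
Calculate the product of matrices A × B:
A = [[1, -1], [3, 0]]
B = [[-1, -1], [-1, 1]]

Matrix multiplication:
C[0][0] = 1×-1 + -1×-1 = 0
C[0][1] = 1×-1 + -1×1 = -2
C[1][0] = 3×-1 + 0×-1 = -3
C[1][1] = 3×-1 + 0×1 = -3
Result: [[0, -2], [-3, -3]]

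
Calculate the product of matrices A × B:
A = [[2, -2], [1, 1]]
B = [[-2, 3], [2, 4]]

Matrix multiplication:
C[0][0] = 2×-2 + -2×2 = -8
C[0][1] = 2×3 + -2×4 = -2
C[1][0] = 1×-2 + 1×2 = 0
C[1][1] = 1×3 + 1×4 = 7
Result: [[-8, -2], [0, 7]]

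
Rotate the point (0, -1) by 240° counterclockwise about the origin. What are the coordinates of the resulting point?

Rotation matrix for 240°: [[cos 240°, -sin 240°], [sin 240°, cos 240°]] ≈ [[-0.500000, 0.866025], [-0.866025, -0.500000]]
[[-0.500000, 0.866025], [-0.866025, -0.500000]] × [0, -1]ᵀ ≈ [-0.8660, 0.5000]ᵀ
Result: (-0.8660, 0.5000)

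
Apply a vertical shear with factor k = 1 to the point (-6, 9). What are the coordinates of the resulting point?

Shear matrix for vertical shear with factor k = 1:
[[1, 0], [1, 1]]
Result: (-6, 9) → (-6, 3)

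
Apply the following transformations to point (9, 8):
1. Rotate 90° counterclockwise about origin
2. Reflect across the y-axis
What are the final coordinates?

Step 1: Rotate 90° → (-8, 9)
Step 2: Reflect across y-axis → (8, 9)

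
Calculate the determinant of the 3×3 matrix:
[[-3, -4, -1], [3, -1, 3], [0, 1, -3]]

Expansion along first row:
det = -3·det([[-1,3],[1,-3]]) - -4·det([[3,3],[0,-3]]) + -1·det([[3,-1],[0,1]])
    = -3·(-1·-3 - 3·1) - -4·(3·-3 - 3·0) + -1·(3·1 - -1·0)
    = -3·0 - -4·-9 + -1·3
    = 0 + -36 + -3 = -39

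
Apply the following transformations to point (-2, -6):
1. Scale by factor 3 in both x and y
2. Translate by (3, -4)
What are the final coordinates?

Step 1: Scale (-2, -6) by 3 → (-6, -18)
Step 2: Translate by (3, -4) → (-3, -22)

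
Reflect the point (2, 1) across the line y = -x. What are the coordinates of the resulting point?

Reflection across line y = -x: (2, 1) → (-1, -2)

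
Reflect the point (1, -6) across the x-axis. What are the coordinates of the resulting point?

Reflection across x-axis: (1, -6) → (1, 6)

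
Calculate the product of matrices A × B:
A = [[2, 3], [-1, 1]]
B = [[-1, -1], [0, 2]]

Matrix multiplication:
C[0][0] = 2×-1 + 3×0 = -2
C[0][1] = 2×-1 + 3×2 = 4
C[1][0] = -1×-1 + 1×0 = 1
C[1][1] = -1×-1 + 1×2 = 3
Result: [[-2, 4], [1, 3]]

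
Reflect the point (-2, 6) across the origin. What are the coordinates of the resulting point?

Reflection across origin: (-2, 6) → (2, -6)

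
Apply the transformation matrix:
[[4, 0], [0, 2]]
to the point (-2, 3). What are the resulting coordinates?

Matrix multiplication:
[[4, 0], [0, 2]] × [-2, 3]ᵀ
= [(4)(-2) + (0)(3), (0)(-2) + (2)(3)]ᵀ
= [-8, 6]ᵀ
Result: (-8, 6)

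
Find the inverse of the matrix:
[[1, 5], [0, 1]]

For [[a,b],[c,d]], inverse = (1/det)·[[d,-b],[-c,a]]
det = (1)(1) - (5)(0) = 1 - 0 = 1
Inverse = [[1, -5], [0, 1]]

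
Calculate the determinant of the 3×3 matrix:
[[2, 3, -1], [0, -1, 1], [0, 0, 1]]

Expansion along first row:
det = 2·det([[-1,1],[0,1]]) - 3·det([[0,1],[0,1]]) + -1·det([[0,-1],[0,0]])
    = 2·(-1·1 - 1·0) - 3·(0·1 - 1·0) + -1·(0·0 - -1·0)
    = 2·-1 - 3·0 + -1·0
    = -2 + 0 + 0 = -2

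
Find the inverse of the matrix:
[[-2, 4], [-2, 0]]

For [[a,b],[c,d]], inverse = (1/det)·[[d,-b],[-c,a]]
det = (-2)(0) - (4)(-2) = 0 - -8 = 8
Inverse = (1/8)·[[0, -4], [2, -2]]
= [[0, -1/2], [1/4, -1/4]]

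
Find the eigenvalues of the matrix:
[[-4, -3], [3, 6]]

Characteristic equation: det(A - λI) = 0
λ² - (trace)λ + (det) = 0
trace = -4 + 6 = 2, det = (-4)(6) - (-3)(3) = -15
λ² - (2)λ + (-15) = 0
λ = (2 ± √((2)² - 4·(-15))) / 2 = (2 ± √64) / 2
Solving: λ = -3, 5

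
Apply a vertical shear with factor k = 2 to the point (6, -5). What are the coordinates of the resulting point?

Shear matrix for vertical shear with factor k = 2:
[[1, 0], [2, 1]]
Result: (6, -5) → (6, 7)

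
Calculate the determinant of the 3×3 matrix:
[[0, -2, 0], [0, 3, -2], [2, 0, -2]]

Expansion along first row:
det = 0·det([[3,-2],[0,-2]]) - -2·det([[0,-2],[2,-2]]) + 0·det([[0,3],[2,0]])
    = 0·(3·-2 - -2·0) - -2·(0·-2 - -2·2) + 0·(0·0 - 3·2)
    = 0·-6 - -2·4 + 0·-6
    = 0 + 8 + 0 = 8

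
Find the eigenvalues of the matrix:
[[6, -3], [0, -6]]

Characteristic equation: det(A - λI) = 0
λ² - (trace)λ + (det) = 0
trace = 6 + -6 = 0, det = (6)(-6) - (-3)(0) = -36
λ² - (0)λ + (-36) = 0
λ = (0 ± √((0)² - 4·(-36))) / 2 = (0 ± √144) / 2
Solving: λ = -6, 6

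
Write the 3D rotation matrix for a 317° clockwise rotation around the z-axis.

Rotation matrix for clockwise 317° around z-axis:
A clockwise rotation by 317° is a counterclockwise rotation by -317°.
cos(-317°) = 0.7314, sin(-317°) = 0.6820
Result: [[0.7314, -0.6820, 0], [0.6820, 0.7314, 0], [0, 0, 1]]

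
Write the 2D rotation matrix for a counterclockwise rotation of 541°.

Rotation matrix formula: [[cos θ, -sin θ], [sin θ, cos θ]]
For θ = 541°:
cos(541°) = -0.9998
sin(541°) = -0.0175
Result: [[-0.9998, 0.0175], [-0.0175, -0.9998]]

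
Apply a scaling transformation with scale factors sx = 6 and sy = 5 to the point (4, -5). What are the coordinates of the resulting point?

Scaling matrix:
[[6, 0], [0, 5]]
Result: (4 × 6, -5 × 5) = (24, -25)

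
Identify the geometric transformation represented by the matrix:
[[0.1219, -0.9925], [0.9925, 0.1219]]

This matrix represents: rotation by 83° counterclockwise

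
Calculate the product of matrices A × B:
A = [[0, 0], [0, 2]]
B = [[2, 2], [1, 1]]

Matrix multiplication:
C[0][0] = 0×2 + 0×1 = 0
C[0][1] = 0×2 + 0×1 = 0
C[1][0] = 0×2 + 2×1 = 2
C[1][1] = 0×2 + 2×1 = 2
Result: [[0, 0], [2, 2]]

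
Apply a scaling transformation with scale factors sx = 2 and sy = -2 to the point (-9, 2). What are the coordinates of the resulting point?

Scaling matrix:
[[2, 0], [0, -2]]
Result: (-9 × 2, 2 × -2) = (-18, -4)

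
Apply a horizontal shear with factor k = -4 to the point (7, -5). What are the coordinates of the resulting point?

Shear matrix for horizontal shear with factor k = -4:
[[1, -4], [0, 1]]
Result: (7, -5) → (27, -5)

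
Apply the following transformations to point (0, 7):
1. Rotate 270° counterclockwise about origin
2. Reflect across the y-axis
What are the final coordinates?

Step 1: Rotate 270° → (7, 0)
Step 2: Reflect across y-axis → (-7, 0)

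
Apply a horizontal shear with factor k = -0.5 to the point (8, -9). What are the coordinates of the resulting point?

Shear matrix for horizontal shear with factor k = -0.5:
[[1, -0.50], [0, 1]]
Result: (8, -9) → (12.5, -9)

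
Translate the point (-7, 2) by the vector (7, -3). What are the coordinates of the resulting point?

Translation by (7, -3) (homogeneous matrix [[1, 0, 7], [0, 1, -3], [0, 0, 1]]):
x' = -7 + 7 = 0
y' = 2 + -3 = -1
Result: (0, -1)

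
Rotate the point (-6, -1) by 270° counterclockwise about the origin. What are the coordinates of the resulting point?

Rotation matrix for 270°: [[cos 270°, -sin 270°], [sin 270°, cos 270°]] = [[0, 1], [-1, 0]]
[[0, 1], [-1, 0]] × [-6, -1]ᵀ = [-1, 6]ᵀ
Result: (-1, 6)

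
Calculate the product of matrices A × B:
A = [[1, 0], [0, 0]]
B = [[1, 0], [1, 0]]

Matrix multiplication:
C[0][0] = 1×1 + 0×1 = 1
C[0][1] = 1×0 + 0×0 = 0
C[1][0] = 0×1 + 0×1 = 0
C[1][1] = 0×0 + 0×0 = 0
Result: [[1, 0], [0, 0]]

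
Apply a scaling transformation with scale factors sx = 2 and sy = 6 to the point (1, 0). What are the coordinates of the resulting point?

Scaling matrix:
[[2, 0], [0, 6]]
Result: (1 × 2, 0 × 6) = (2, 0)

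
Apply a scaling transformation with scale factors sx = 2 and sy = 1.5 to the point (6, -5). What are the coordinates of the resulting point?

Scaling matrix:
[[2, 0], [0, 1.50]]
Result: (6 × 2, -5 × 1.5) = (12, -7.5)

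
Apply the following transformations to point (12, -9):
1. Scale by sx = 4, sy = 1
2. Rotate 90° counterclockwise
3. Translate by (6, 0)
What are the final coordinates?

Step 1: Scale → (48, -9)
Step 2: Rotate 90° → (9, 48)
Step 3: Translate → (15, 48)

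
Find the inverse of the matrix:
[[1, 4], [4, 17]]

For [[a,b],[c,d]], inverse = (1/det)·[[d,-b],[-c,a]]
det = (1)(17) - (4)(4) = 17 - 16 = 1
Inverse = [[17, -4], [-4, 1]]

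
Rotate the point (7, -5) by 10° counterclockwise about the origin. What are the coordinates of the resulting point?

Rotation matrix for 10°: [[cos 10°, -sin 10°], [sin 10°, cos 10°]] ≈ [[0.984808, -0.173648], [0.173648, 0.984808]]
[[0.984808, -0.173648], [0.173648, 0.984808]] × [7, -5]ᵀ ≈ [7.7619, -3.7085]ᵀ
Result: (7.7619, -3.7085)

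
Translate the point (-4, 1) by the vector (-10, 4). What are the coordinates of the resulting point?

Translation by (-10, 4) (homogeneous matrix [[1, 0, -10], [0, 1, 4], [0, 0, 1]]):
x' = -4 + -10 = -14
y' = 1 + 4 = 5
Result: (-14, 5)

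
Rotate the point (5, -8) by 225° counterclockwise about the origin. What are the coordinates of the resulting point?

Rotation matrix for 225°: [[cos 225°, -sin 225°], [sin 225°, cos 225°]] ≈ [[-0.707107, 0.707107], [-0.707107, -0.707107]]
[[-0.707107, 0.707107], [-0.707107, -0.707107]] × [5, -8]ᵀ ≈ [-9.1924, 2.1213]ᵀ
Result: (-9.1924, 2.1213)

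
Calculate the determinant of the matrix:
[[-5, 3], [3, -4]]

For a 2×2 matrix [[a, b], [c, d]], det = ad - bc
det = (-5)(-4) - (3)(3) = 20 - 9 = 11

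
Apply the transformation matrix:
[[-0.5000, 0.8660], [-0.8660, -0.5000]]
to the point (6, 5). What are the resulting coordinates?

Matrix multiplication:
[[-0.5000, 0.8660], [-0.8660, -0.5000]] × [6, 5]ᵀ
= [(-0.5000)(6) + (0.8660)(5), (-0.8660)(6) + (-0.5000)(5)]ᵀ
= [1.3300, -7.6960]ᵀ
Result: (1.3300, -7.6960)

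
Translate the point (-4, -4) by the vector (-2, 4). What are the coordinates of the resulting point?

Translation by (-2, 4) (homogeneous matrix [[1, 0, -2], [0, 1, 4], [0, 0, 1]]):
x' = -4 + -2 = -6
y' = -4 + 4 = 0
Result: (-6, 0)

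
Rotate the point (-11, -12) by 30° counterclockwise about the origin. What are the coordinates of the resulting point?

Rotation matrix for 30°: [[cos 30°, -sin 30°], [sin 30°, cos 30°]] ≈ [[0.866025, -0.500000], [0.500000, 0.866025]]
[[0.866025, -0.500000], [0.500000, 0.866025]] × [-11, -12]ᵀ ≈ [-3.5263, -15.8923]ᵀ
Result: (-3.5263, -15.8923)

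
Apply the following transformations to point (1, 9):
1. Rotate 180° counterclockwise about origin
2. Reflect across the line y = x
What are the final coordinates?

Step 1: Rotate 180° → (-1, -9)
Step 2: Reflect across line y = x → (-9, -1)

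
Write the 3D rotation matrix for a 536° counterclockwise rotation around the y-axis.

Rotation matrix for counterclockwise 536° around y-axis:
cos(536°) = -0.9976, sin(536°) = 0.0698
Result: [[-0.9976, 0, 0.0698], [0, 1, 0], [-0.0698, 0, -0.9976]]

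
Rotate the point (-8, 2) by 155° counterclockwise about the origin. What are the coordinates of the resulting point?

Rotation matrix for 155°: [[cos 155°, -sin 155°], [sin 155°, cos 155°]] ≈ [[-0.906308, -0.422618], [0.422618, -0.906308]]
[[-0.906308, -0.422618], [0.422618, -0.906308]] × [-8, 2]ᵀ ≈ [6.4052, -5.1936]ᵀ
Result: (6.4052, -5.1936)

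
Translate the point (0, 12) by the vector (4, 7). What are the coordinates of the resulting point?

Translation by (4, 7) (homogeneous matrix [[1, 0, 4], [0, 1, 7], [0, 0, 1]]):
x' = 0 + 4 = 4
y' = 12 + 7 = 19
Result: (4, 19)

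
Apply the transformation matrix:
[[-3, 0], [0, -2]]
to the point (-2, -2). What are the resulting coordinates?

Matrix multiplication:
[[-3, 0], [0, -2]] × [-2, -2]ᵀ
= [(-3)(-2) + (0)(-2), (0)(-2) + (-2)(-2)]ᵀ
= [6, 4]ᵀ
Result: (6, 4)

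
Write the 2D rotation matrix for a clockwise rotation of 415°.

Rotation matrix formula: [[cos θ, -sin θ], [sin θ, cos θ]]
A clockwise rotation by 415° is equivalent to a counterclockwise rotation by -415°.
For θ = -415°:
cos(-415°) = 0.5736
sin(-415°) = -0.8192
Result: [[0.5736, 0.8192], [-0.8192, 0.5736]]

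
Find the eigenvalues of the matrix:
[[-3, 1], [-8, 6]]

Characteristic equation: det(A - λI) = 0
λ² - (trace)λ + (det) = 0
trace = -3 + 6 = 3, det = (-3)(6) - (1)(-8) = -10
λ² - (3)λ + (-10) = 0
λ = (3 ± √((3)² - 4·(-10))) / 2 = (3 ± √49) / 2
Solving: λ = -2, 5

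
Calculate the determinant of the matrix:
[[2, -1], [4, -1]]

For a 2×2 matrix [[a, b], [c, d]], det = ad - bc
det = (2)(-1) - (-1)(4) = -2 - -4 = 2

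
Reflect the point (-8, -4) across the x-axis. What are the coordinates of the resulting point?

Reflection across x-axis: (-8, -4) → (-8, 4)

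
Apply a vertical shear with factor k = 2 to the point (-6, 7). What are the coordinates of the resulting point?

Shear matrix for vertical shear with factor k = 2:
[[1, 0], [2, 1]]
Result: (-6, 7) → (-6, -5)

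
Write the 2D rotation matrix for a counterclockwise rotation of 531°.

Rotation matrix formula: [[cos θ, -sin θ], [sin θ, cos θ]]
For θ = 531°:
cos(531°) = -0.9877
sin(531°) = 0.1564
Result: [[-0.9877, -0.1564], [0.1564, -0.9877]]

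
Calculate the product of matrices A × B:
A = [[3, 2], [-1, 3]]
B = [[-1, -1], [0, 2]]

Matrix multiplication:
C[0][0] = 3×-1 + 2×0 = -3
C[0][1] = 3×-1 + 2×2 = 1
C[1][0] = -1×-1 + 3×0 = 1
C[1][1] = -1×-1 + 3×2 = 7
Result: [[-3, 1], [1, 7]]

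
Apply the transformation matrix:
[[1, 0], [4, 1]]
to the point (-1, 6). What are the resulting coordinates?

Matrix multiplication:
[[1, 0], [4, 1]] × [-1, 6]ᵀ
= [(1)(-1) + (0)(6), (4)(-1) + (1)(6)]ᵀ
= [-1, 2]ᵀ
Result: (-1, 2)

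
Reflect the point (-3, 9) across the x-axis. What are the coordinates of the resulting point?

Reflection across x-axis: (-3, 9) → (-3, -9)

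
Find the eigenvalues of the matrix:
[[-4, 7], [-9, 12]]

Characteristic equation: det(A - λI) = 0
λ² - (trace)λ + (det) = 0
trace = -4 + 12 = 8, det = (-4)(12) - (7)(-9) = 15
λ² - (8)λ + (15) = 0
λ = (8 ± √((8)² - 4·(15))) / 2 = (8 ± √4) / 2
Solving: λ = 3, 5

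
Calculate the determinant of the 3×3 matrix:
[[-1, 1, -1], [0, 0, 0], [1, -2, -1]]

Expansion along first row:
det = -1·det([[0,0],[-2,-1]]) - 1·det([[0,0],[1,-1]]) + -1·det([[0,0],[1,-2]])
    = -1·(0·-1 - 0·-2) - 1·(0·-1 - 0·1) + -1·(0·-2 - 0·1)
    = -1·0 - 1·0 + -1·0
    = 0 + 0 + 0 = 0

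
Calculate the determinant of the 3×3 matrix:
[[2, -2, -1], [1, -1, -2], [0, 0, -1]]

Expansion along first row:
det = 2·det([[-1,-2],[0,-1]]) - -2·det([[1,-2],[0,-1]]) + -1·det([[1,-1],[0,0]])
    = 2·(-1·-1 - -2·0) - -2·(1·-1 - -2·0) + -1·(1·0 - -1·0)
    = 2·1 - -2·-1 + -1·0
    = 2 + -2 + 0 = 0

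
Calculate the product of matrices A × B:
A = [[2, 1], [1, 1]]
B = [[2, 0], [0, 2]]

Matrix multiplication:
C[0][0] = 2×2 + 1×0 = 4
C[0][1] = 2×0 + 1×2 = 2
C[1][0] = 1×2 + 1×0 = 2
C[1][1] = 1×0 + 1×2 = 2
Result: [[4, 2], [2, 2]]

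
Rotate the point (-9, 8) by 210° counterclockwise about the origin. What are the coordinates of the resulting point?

Rotation matrix for 210°: [[cos 210°, -sin 210°], [sin 210°, cos 210°]] ≈ [[-0.866025, 0.500000], [-0.500000, -0.866025]]
[[-0.866025, 0.500000], [-0.500000, -0.866025]] × [-9, 8]ᵀ ≈ [11.7942, -2.4282]ᵀ
Result: (11.7942, -2.4282)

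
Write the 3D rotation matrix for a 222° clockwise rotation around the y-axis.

Rotation matrix for clockwise 222° around y-axis:
A clockwise rotation by 222° is a counterclockwise rotation by -222°.
cos(-222°) = -0.7431, sin(-222°) = 0.6691
Result: [[-0.7431, 0, 0.6691], [0, 1, 0], [-0.6691, 0, -0.7431]]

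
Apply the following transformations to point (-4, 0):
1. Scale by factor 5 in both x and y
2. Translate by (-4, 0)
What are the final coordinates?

Step 1: Scale (-4, 0) by 5 → (-20, 0)
Step 2: Translate by (-4, 0) → (-24, 0)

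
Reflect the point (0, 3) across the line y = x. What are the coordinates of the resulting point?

Reflection across line y = x: (0, 3) → (3, 0)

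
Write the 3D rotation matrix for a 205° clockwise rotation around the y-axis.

Rotation matrix for clockwise 205° around y-axis:
A clockwise rotation by 205° is a counterclockwise rotation by -205°.
cos(-205°) = -0.9063, sin(-205°) = 0.4226
Result: [[-0.9063, 0, 0.4226], [0, 1, 0], [-0.4226, 0, -0.9063]]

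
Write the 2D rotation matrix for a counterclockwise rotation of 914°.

Rotation matrix formula: [[cos θ, -sin θ], [sin θ, cos θ]]
For θ = 914°:
cos(914°) = -0.9703
sin(914°) = -0.2419
Result: [[-0.9703, 0.2419], [-0.2419, -0.9703]]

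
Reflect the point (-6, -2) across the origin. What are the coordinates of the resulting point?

Reflection across origin: (-6, -2) → (6, 2)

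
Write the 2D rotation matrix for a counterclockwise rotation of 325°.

Rotation matrix formula: [[cos θ, -sin θ], [sin θ, cos θ]]
For θ = 325°:
cos(325°) = 0.8192
sin(325°) = -0.5736
Result: [[0.8192, 0.5736], [-0.5736, 0.8192]]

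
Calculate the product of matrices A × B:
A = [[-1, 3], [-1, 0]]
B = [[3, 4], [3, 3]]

Matrix multiplication:
C[0][0] = -1×3 + 3×3 = 6
C[0][1] = -1×4 + 3×3 = 5
C[1][0] = -1×3 + 0×3 = -3
C[1][1] = -1×4 + 0×3 = -4
Result: [[6, 5], [-3, -4]]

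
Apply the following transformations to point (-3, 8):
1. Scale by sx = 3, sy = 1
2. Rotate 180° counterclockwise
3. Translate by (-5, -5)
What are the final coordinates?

Step 1: Scale → (-9, 8)
Step 2: Rotate 180° → (9, -8)
Step 3: Translate → (4, -13)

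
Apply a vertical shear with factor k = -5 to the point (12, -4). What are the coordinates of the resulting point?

Shear matrix for vertical shear with factor k = -5:
[[1, 0], [-5, 1]]
Result: (12, -4) → (12, -64)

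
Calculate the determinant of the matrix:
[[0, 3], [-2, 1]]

For a 2×2 matrix [[a, b], [c, d]], det = ad - bc
det = (0)(1) - (3)(-2) = 0 - -6 = 6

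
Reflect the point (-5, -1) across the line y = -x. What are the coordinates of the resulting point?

Reflection across line y = -x: (-5, -1) → (1, 5)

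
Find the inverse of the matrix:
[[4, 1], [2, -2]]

For [[a,b],[c,d]], inverse = (1/det)·[[d,-b],[-c,a]]
det = (4)(-2) - (1)(2) = -8 - 2 = -10
Inverse = (1/-10)·[[-2, -1], [-2, 4]]
= [[1/5, 1/10], [1/5, -2/5]]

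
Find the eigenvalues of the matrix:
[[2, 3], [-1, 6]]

Characteristic equation: det(A - λI) = 0
λ² - (trace)λ + (det) = 0
trace = 2 + 6 = 8, det = (2)(6) - (3)(-1) = 15
λ² - (8)λ + (15) = 0
λ = (8 ± √((8)² - 4·(15))) / 2 = (8 ± √4) / 2
Solving: λ = 3, 5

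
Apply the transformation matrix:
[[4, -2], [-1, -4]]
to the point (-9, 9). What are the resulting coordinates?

Matrix multiplication:
[[4, -2], [-1, -4]] × [-9, 9]ᵀ
= [(4)(-9) + (-2)(9), (-1)(-9) + (-4)(9)]ᵀ
= [-54, -27]ᵀ
Result: (-54, -27)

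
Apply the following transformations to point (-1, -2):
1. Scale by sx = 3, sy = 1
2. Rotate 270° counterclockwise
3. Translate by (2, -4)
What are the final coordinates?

Step 1: Scale → (-3, -2)
Step 2: Rotate 270° → (-2, 3)
Step 3: Translate → (0, -1)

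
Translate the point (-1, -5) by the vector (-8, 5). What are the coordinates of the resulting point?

Translation by (-8, 5) (homogeneous matrix [[1, 0, -8], [0, 1, 5], [0, 0, 1]]):
x' = -1 + -8 = -9
y' = -5 + 5 = 0
Result: (-9, 0)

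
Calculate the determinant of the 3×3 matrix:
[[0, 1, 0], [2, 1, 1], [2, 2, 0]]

Expansion along first row:
det = 0·det([[1,1],[2,0]]) - 1·det([[2,1],[2,0]]) + 0·det([[2,1],[2,2]])
    = 0·(1·0 - 1·2) - 1·(2·0 - 1·2) + 0·(2·2 - 1·2)
    = 0·-2 - 1·-2 + 0·2
    = 0 + 2 + 0 = 2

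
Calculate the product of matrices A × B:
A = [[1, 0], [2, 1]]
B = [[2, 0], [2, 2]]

Matrix multiplication:
C[0][0] = 1×2 + 0×2 = 2
C[0][1] = 1×0 + 0×2 = 0
C[1][0] = 2×2 + 1×2 = 6
C[1][1] = 2×0 + 1×2 = 2
Result: [[2, 0], [6, 2]]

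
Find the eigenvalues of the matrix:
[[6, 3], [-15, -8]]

Characteristic equation: det(A - λI) = 0
λ² - (trace)λ + (det) = 0
trace = 6 + -8 = -2, det = (6)(-8) - (3)(-15) = -3
λ² - (-2)λ + (-3) = 0
λ = (-2 ± √((-2)² - 4·(-3))) / 2 = (-2 ± √16) / 2
Solving: λ = -3, 1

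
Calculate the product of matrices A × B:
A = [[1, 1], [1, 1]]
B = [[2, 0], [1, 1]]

Matrix multiplication:
C[0][0] = 1×2 + 1×1 = 3
C[0][1] = 1×0 + 1×1 = 1
C[1][0] = 1×2 + 1×1 = 3
C[1][1] = 1×0 + 1×1 = 1
Result: [[3, 1], [3, 1]]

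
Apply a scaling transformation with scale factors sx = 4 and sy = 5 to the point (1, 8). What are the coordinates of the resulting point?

Scaling matrix:
[[4, 0], [0, 5]]
Result: (1 × 4, 8 × 5) = (4, 40)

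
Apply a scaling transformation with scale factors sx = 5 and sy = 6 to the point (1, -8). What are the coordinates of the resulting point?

Scaling matrix:
[[5, 0], [0, 6]]
Result: (1 × 5, -8 × 6) = (5, -48)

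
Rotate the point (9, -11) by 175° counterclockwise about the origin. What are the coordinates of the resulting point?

Rotation matrix for 175°: [[cos 175°, -sin 175°], [sin 175°, cos 175°]] ≈ [[-0.996195, -0.087156], [0.087156, -0.996195]]
[[-0.996195, -0.087156], [0.087156, -0.996195]] × [9, -11]ᵀ ≈ [-8.0070, 11.7425]ᵀ
Result: (-8.0070, 11.7425)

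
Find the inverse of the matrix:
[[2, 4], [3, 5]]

For [[a,b],[c,d]], inverse = (1/det)·[[d,-b],[-c,a]]
det = (2)(5) - (4)(3) = 10 - 12 = -2
Inverse = (1/-2)·[[5, -4], [-3, 2]]
= [[-5/2, 2], [3/2, -1]]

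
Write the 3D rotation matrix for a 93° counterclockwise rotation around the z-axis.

Rotation matrix for counterclockwise 93° around z-axis:
cos(93°) = -0.0523, sin(93°) = 0.9986
Result: [[-0.0523, -0.9986, 0], [0.9986, -0.0523, 0], [0, 0, 1]]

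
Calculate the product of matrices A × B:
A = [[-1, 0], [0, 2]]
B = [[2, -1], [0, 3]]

Matrix multiplication:
C[0][0] = -1×2 + 0×0 = -2
C[0][1] = -1×-1 + 0×3 = 1
C[1][0] = 0×2 + 2×0 = 0
C[1][1] = 0×-1 + 2×3 = 6
Result: [[-2, 1], [0, 6]]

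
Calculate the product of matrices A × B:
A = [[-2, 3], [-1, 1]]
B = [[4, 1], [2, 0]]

Matrix multiplication:
C[0][0] = -2×4 + 3×2 = -2
C[0][1] = -2×1 + 3×0 = -2
C[1][0] = -1×4 + 1×2 = -2
C[1][1] = -1×1 + 1×0 = -1
Result: [[-2, -2], [-2, -1]]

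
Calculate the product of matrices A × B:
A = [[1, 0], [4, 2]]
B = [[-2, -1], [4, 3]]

Matrix multiplication:
C[0][0] = 1×-2 + 0×4 = -2
C[0][1] = 1×-1 + 0×3 = -1
C[1][0] = 4×-2 + 2×4 = 0
C[1][1] = 4×-1 + 2×3 = 2
Result: [[-2, -1], [0, 2]]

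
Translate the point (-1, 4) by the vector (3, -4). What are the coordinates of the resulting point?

Translation by (3, -4) (homogeneous matrix [[1, 0, 3], [0, 1, -4], [0, 0, 1]]):
x' = -1 + 3 = 2
y' = 4 + -4 = 0
Result: (2, 0)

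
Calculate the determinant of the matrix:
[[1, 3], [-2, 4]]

For a 2×2 matrix [[a, b], [c, d]], det = ad - bc
det = (1)(4) - (3)(-2) = 4 - -6 = 10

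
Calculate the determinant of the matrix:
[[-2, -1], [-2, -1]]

For a 2×2 matrix [[a, b], [c, d]], det = ad - bc
det = (-2)(-1) - (-1)(-2) = 2 - 2 = 0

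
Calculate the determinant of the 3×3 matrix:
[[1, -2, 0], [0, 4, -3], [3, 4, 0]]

Expansion along first row:
det = 1·det([[4,-3],[4,0]]) - -2·det([[0,-3],[3,0]]) + 0·det([[0,4],[3,4]])
    = 1·(4·0 - -3·4) - -2·(0·0 - -3·3) + 0·(0·4 - 4·3)
    = 1·12 - -2·9 + 0·-12
    = 12 + 18 + 0 = 30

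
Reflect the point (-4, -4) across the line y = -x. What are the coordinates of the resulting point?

Reflection across line y = -x: (-4, -4) → (4, 4)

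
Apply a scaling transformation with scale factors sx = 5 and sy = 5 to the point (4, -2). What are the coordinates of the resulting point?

Scaling matrix:
[[5, 0], [0, 5]]
Result: (4 × 5, -2 × 5) = (20, -10)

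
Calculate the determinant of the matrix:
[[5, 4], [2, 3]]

For a 2×2 matrix [[a, b], [c, d]], det = ad - bc
det = (5)(3) - (4)(2) = 15 - 8 = 7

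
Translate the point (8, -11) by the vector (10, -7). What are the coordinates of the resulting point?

Translation by (10, -7) (homogeneous matrix [[1, 0, 10], [0, 1, -7], [0, 0, 1]]):
x' = 8 + 10 = 18
y' = -11 + -7 = -18
Result: (18, -18)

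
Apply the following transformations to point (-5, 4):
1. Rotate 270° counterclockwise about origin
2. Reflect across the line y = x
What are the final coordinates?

Step 1: Rotate 270° → (4, 5)
Step 2: Reflect across line y = x → (5, 4)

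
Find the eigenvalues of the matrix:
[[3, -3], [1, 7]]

Characteristic equation: det(A - λI) = 0
λ² - (trace)λ + (det) = 0
trace = 3 + 7 = 10, det = (3)(7) - (-3)(1) = 24
λ² - (10)λ + (24) = 0
λ = (10 ± √((10)² - 4·(24))) / 2 = (10 ± √4) / 2
Solving: λ = 4, 6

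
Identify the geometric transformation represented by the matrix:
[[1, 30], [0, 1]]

This matrix represents: horizontal shear with factor 30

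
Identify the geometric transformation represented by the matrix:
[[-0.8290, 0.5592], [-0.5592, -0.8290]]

This matrix represents: rotation by 214° counterclockwise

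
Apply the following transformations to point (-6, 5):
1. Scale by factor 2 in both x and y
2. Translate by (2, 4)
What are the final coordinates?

Step 1: Scale (-6, 5) by 2 → (-12, 10)
Step 2: Translate by (2, 4) → (-10, 14)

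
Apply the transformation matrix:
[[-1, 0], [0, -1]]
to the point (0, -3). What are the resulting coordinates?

Matrix multiplication:
[[-1, 0], [0, -1]] × [0, -3]ᵀ
= [(-1)(0) + (0)(-3), (0)(0) + (-1)(-3)]ᵀ
= [0, 3]ᵀ
Result: (0, 3)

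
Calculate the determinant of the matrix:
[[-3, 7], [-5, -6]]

For a 2×2 matrix [[a, b], [c, d]], det = ad - bc
det = (-3)(-6) - (7)(-5) = 18 - -35 = 53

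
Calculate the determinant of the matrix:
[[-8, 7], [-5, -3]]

For a 2×2 matrix [[a, b], [c, d]], det = ad - bc
det = (-8)(-3) - (7)(-5) = 24 - -35 = 59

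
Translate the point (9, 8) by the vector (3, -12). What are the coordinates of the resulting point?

Translation by (3, -12) (homogeneous matrix [[1, 0, 3], [0, 1, -12], [0, 0, 1]]):
x' = 9 + 3 = 12
y' = 8 + -12 = -4
Result: (12, -4)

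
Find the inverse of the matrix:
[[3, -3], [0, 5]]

For [[a,b],[c,d]], inverse = (1/det)·[[d,-b],[-c,a]]
det = (3)(5) - (-3)(0) = 15 - 0 = 15
Inverse = (1/15)·[[5, 3], [0, 3]]
= [[1/3, 1/5], [0, 1/5]]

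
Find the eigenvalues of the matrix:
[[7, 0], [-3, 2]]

Characteristic equation: det(A - λI) = 0
λ² - (trace)λ + (det) = 0
trace = 7 + 2 = 9, det = (7)(2) - (0)(-3) = 14
λ² - (9)λ + (14) = 0
λ = (9 ± √((9)² - 4·(14))) / 2 = (9 ± √25) / 2
Solving: λ = 2, 7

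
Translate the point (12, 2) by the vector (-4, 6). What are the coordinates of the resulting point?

Translation by (-4, 6) (homogeneous matrix [[1, 0, -4], [0, 1, 6], [0, 0, 1]]):
x' = 12 + -4 = 8
y' = 2 + 6 = 8
Result: (8, 8)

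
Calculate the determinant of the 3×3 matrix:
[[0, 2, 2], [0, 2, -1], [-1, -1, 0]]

Expansion along first row:
det = 0·det([[2,-1],[-1,0]]) - 2·det([[0,-1],[-1,0]]) + 2·det([[0,2],[-1,-1]])
    = 0·(2·0 - -1·-1) - 2·(0·0 - -1·-1) + 2·(0·-1 - 2·-1)
    = 0·-1 - 2·-1 + 2·2
    = 0 + 2 + 4 = 6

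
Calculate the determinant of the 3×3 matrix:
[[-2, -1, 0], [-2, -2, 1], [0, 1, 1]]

Expansion along first row:
det = -2·det([[-2,1],[1,1]]) - -1·det([[-2,1],[0,1]]) + 0·det([[-2,-2],[0,1]])
    = -2·(-2·1 - 1·1) - -1·(-2·1 - 1·0) + 0·(-2·1 - -2·0)
    = -2·-3 - -1·-2 + 0·-2
    = 6 + -2 + 0 = 4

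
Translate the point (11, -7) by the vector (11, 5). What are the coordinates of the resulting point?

Translation by (11, 5) (homogeneous matrix [[1, 0, 11], [0, 1, 5], [0, 0, 1]]):
x' = 11 + 11 = 22
y' = -7 + 5 = -2
Result: (22, -2)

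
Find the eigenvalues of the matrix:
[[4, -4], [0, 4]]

Characteristic equation: det(A - λI) = 0
λ² - (trace)λ + (det) = 0
trace = 4 + 4 = 8, det = (4)(4) - (-4)(0) = 16
λ² - (8)λ + (16) = 0
λ = (8 ± √((8)² - 4·(16))) / 2 = (8 ± √0) / 2
Solving: λ = 4, 4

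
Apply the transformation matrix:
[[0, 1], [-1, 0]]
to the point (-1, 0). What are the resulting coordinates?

Matrix multiplication:
[[0, 1], [-1, 0]] × [-1, 0]ᵀ
= [(0)(-1) + (1)(0), (-1)(-1) + (0)(0)]ᵀ
= [0, 1]ᵀ
Result: (0, 1)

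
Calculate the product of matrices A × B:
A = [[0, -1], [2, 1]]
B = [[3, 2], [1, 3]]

Matrix multiplication:
C[0][0] = 0×3 + -1×1 = -1
C[0][1] = 0×2 + -1×3 = -3
C[1][0] = 2×3 + 1×1 = 7
C[1][1] = 2×2 + 1×3 = 7
Result: [[-1, -3], [7, 7]]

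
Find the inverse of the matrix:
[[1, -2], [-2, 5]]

For [[a,b],[c,d]], inverse = (1/det)·[[d,-b],[-c,a]]
det = (1)(5) - (-2)(-2) = 5 - 4 = 1
Inverse = [[5, 2], [2, 1]]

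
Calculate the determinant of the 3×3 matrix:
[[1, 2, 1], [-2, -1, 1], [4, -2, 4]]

Expansion along first row:
det = 1·det([[-1,1],[-2,4]]) - 2·det([[-2,1],[4,4]]) + 1·det([[-2,-1],[4,-2]])
    = 1·(-1·4 - 1·-2) - 2·(-2·4 - 1·4) + 1·(-2·-2 - -1·4)
    = 1·-2 - 2·-12 + 1·8
    = -2 + 24 + 8 = 30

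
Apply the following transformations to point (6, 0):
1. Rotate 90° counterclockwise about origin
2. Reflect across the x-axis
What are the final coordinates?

Step 1: Rotate 90° → (0, 6)
Step 2: Reflect across x-axis → (0, -6)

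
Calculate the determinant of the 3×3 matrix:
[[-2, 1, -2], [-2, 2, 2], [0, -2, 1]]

Expansion along first row:
det = -2·det([[2,2],[-2,1]]) - 1·det([[-2,2],[0,1]]) + -2·det([[-2,2],[0,-2]])
    = -2·(2·1 - 2·-2) - 1·(-2·1 - 2·0) + -2·(-2·-2 - 2·0)
    = -2·6 - 1·-2 + -2·4
    = -12 + 2 + -8 = -18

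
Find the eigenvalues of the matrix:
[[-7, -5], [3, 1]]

Characteristic equation: det(A - λI) = 0
λ² - (trace)λ + (det) = 0
trace = -7 + 1 = -6, det = (-7)(1) - (-5)(3) = 8
λ² - (-6)λ + (8) = 0
λ = (-6 ± √((-6)² - 4·(8))) / 2 = (-6 ± √4) / 2
Solving: λ = -4, -2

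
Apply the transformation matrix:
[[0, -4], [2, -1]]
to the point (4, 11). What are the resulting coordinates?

Matrix multiplication:
[[0, -4], [2, -1]] × [4, 11]ᵀ
= [(0)(4) + (-4)(11), (2)(4) + (-1)(11)]ᵀ
= [-44, -3]ᵀ
Result: (-44, -3)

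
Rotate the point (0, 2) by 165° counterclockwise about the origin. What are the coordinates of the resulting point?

Rotation matrix for 165°: [[cos 165°, -sin 165°], [sin 165°, cos 165°]] ≈ [[-0.965926, -0.258819], [0.258819, -0.965926]]
[[-0.965926, -0.258819], [0.258819, -0.965926]] × [0, 2]ᵀ ≈ [-0.5176, -1.9319]ᵀ
Result: (-0.5176, -1.9319)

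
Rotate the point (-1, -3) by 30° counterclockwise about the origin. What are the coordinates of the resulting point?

Rotation matrix for 30°: [[cos 30°, -sin 30°], [sin 30°, cos 30°]] ≈ [[0.866025, -0.500000], [0.500000, 0.866025]]
[[0.866025, -0.500000], [0.500000, 0.866025]] × [-1, -3]ᵀ ≈ [0.6340, -3.0981]ᵀ
Result: (0.6340, -3.0981)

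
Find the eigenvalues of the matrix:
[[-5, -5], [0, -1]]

Characteristic equation: det(A - λI) = 0
λ² - (trace)λ + (det) = 0
trace = -5 + -1 = -6, det = (-5)(-1) - (-5)(0) = 5
λ² - (-6)λ + (5) = 0
λ = (-6 ± √((-6)² - 4·(5))) / 2 = (-6 ± √16) / 2
Solving: λ = -5, -1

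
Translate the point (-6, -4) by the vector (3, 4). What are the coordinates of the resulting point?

Translation by (3, 4) (homogeneous matrix [[1, 0, 3], [0, 1, 4], [0, 0, 1]]):
x' = -6 + 3 = -3
y' = -4 + 4 = 0
Result: (-3, 0)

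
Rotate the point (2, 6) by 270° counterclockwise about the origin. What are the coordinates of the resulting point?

Rotation matrix for 270°: [[cos 270°, -sin 270°], [sin 270°, cos 270°]] = [[0, 1], [-1, 0]]
[[0, 1], [-1, 0]] × [2, 6]ᵀ = [6, -2]ᵀ
Result: (6, -2)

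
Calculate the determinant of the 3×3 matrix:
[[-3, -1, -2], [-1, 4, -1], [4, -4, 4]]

Expansion along first row:
det = -3·det([[4,-1],[-4,4]]) - -1·det([[-1,-1],[4,4]]) + -2·det([[-1,4],[4,-4]])
    = -3·(4·4 - -1·-4) - -1·(-1·4 - -1·4) + -2·(-1·-4 - 4·4)
    = -3·12 - -1·0 + -2·-12
    = -36 + 0 + 24 = -12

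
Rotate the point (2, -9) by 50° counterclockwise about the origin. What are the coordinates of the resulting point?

Rotation matrix for 50°: [[cos 50°, -sin 50°], [sin 50°, cos 50°]] ≈ [[0.642788, -0.766044], [0.766044, 0.642788]]
[[0.642788, -0.766044], [0.766044, 0.642788]] × [2, -9]ᵀ ≈ [8.1800, -4.2530]ᵀ
Result: (8.1800, -4.2530)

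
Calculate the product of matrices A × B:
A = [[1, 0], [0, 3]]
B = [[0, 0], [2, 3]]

Matrix multiplication:
C[0][0] = 1×0 + 0×2 = 0
C[0][1] = 1×0 + 0×3 = 0
C[1][0] = 0×0 + 3×2 = 6
C[1][1] = 0×0 + 3×3 = 9
Result: [[0, 0], [6, 9]]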